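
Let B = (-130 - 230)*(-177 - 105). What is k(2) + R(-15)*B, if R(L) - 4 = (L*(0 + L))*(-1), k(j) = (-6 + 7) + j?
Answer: -22435917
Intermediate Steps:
k(j) = 1 + j
B = 101520 (B = -360*(-282) = 101520)
R(L) = 4 - L**2 (R(L) = 4 + (L*(0 + L))*(-1) = 4 + (L*L)*(-1) = 4 + L**2*(-1) = 4 - L**2)
k(2) + R(-15)*B = (1 + 2) + (4 - 1*(-15)**2)*101520 = 3 + (4 - 1*225)*101520 = 3 + (4 - 225)*101520 = 3 - 221*101520 = 3 - 22435920 = -22435917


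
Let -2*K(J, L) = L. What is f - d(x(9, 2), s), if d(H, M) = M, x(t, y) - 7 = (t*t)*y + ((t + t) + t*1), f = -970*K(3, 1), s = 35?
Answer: 450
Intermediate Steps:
K(J, L) = -L/2
f = 485 (f = -(-485) = -970*(-½) = 485)
x(t, y) = 7 + 3*t + y*t² (x(t, y) = 7 + ((t*t)*y + ((t + t) + t*1)) = 7 + (t²*y + (2*t + t)) = 7 + (y*t² + 3*t) = 7 + (3*t + y*t²) = 7 + 3*t + y*t²)
f - d(x(9, 2), s) = 485 - 1*35 = 485 - 35 = 450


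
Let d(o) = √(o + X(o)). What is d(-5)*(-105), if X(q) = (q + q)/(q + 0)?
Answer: -105*I*√3 ≈ -181.87*I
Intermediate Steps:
X(q) = 2 (X(q) = (2*q)/q = 2)
d(o) = √(2 + o) (d(o) = √(o + 2) = √(2 + o))
d(-5)*(-105) = √(2 - 5)*(-105) = √(-3)*(-105) = (I*√3)*(-105) = -105*I*√3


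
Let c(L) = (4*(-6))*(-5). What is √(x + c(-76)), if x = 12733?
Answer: √12853 ≈ 113.37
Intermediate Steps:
c(L) = 120 (c(L) = -24*(-5) = 120)
√(x + c(-76)) = √(12733 + 120) = √12853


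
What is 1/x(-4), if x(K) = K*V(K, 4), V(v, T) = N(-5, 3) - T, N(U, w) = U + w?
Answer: 1/24 ≈ 0.041667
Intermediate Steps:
V(v, T) = -2 - T (V(v, T) = (-5 + 3) - T = -2 - T)
x(K) = -6*K (x(K) = K*(-2 - 1*4) = K*(-2 - 4) = K*(-6) = -6*K)
1/x(-4) = 1/(-6*(-4)) = 1/24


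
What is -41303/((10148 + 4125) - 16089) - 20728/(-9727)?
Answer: 439396329/17664232 ≈ 24.875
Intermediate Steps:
-41303/((10148 + 4125) - 16089) - 20728/(-9727) = -41303/(14273 - 16089) - 20728*(-1/9727) = -41303/(-1816) + 20728/9727 = -41303*(-1/1816) + 20728/9727 = 41303/1816 + 20728/9727 = 439396329/17664232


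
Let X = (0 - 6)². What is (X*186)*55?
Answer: 368280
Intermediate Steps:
X = 36 (X = (-6)² = 36)
(X*186)*55 = (36*186)*55 = 6696*55 = 368280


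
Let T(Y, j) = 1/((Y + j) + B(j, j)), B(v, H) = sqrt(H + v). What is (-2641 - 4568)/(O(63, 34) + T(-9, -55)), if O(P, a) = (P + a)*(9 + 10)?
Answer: -55881241146/14286069791 - 7209*I*sqrt(110)/14286069791 ≈ -3.9116 - 5.2925e-6*I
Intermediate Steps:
O(P, a) = 19*P + 19*a (O(P, a) = (P + a)*19 = 19*P + 19*a)
T(Y, j) = 1/(Y + j + sqrt(2)*sqrt(j)) (T(Y, j) = 1/((Y + j) + sqrt(j + j)) = 1/((Y + j) + sqrt(2*j)) = 1/((Y + j) + sqrt(2)*sqrt(j)) = 1/(Y + j + sqrt(2)*sqrt(j)))
(-2641 - 4568)/(O(63, 34) + T(-9, -55)) = (-2641 - 4568)/((19*63 + 19*34) + 1/(-9 - 55 + sqrt(2)*sqrt(-55))) = -7209/((1197 + 646) + 1/(-9 - 55 + sqrt(2)*(I*sqrt(55)))) = -7209/(1843 + 1/(-9 - 55 + I*sqrt(110))) = -7209/(1843 + 1/(-64 + I*sqrt(110)))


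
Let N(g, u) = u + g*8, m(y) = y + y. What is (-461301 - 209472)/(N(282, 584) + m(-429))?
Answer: -670773/1982 ≈ -338.43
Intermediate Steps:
m(y) = 2*y
N(g, u) = u + 8*g
(-461301 - 209472)/(N(282, 584) + m(-429)) = (-461301 - 209472)/((584 + 8*282) + 2*(-429)) = -670773/((584 + 2256) - 858) = -670773/(2840 - 858) = -670773/1982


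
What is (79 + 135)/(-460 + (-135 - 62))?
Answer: -214/657 ≈ -0.32572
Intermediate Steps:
(79 + 135)/(-460 + (-135 - 62)) = 214/(-460 - 197) = 214/(-657) = 214*(-1/657) = -214/657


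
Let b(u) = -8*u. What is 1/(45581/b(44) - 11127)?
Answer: -352/3962285 ≈ -8.8838e-5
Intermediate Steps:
1/(45581/b(44) - 11127) = 1/(45581/((-8*44)) - 11127) = 1/(45581/(-352) - 11127) = 1/(45581*(-1/352) - 11127) = 1/(-45581/352 - 11127) = 1/(-3962285/352) = -352/3962285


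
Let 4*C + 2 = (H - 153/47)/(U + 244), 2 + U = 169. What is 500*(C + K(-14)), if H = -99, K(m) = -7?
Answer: -24346500/6439 ≈ -3781.1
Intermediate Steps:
U = 167 (U = -2 + 169 = 167)
C = -3620/6439 (C = -½ + ((-99 - 153/47)/(167 + 244))/4 = -½ + ((-99 - 153*1/47)/411)/4 = -½ + ((-99 - 153/47)*(1/411))/4 = -½ + (-4806/47*1/411)/4 = -½ + (¼)*(-1602/6439) = -½ - 801/12878 = -3620/6439 ≈ -0.56220)
500*(C + K(-14)) = 500*(-3620/6439 - 7) = 500*(-48693/6439) = -24346500/6439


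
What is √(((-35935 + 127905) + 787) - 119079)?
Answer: I*√26322 ≈ 162.24*I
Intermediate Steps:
√(((-35935 + 127905) + 787) - 119079) = √((91970 + 787) - 119079) = √(92757 - 119079) = √(-26322) = I*√26322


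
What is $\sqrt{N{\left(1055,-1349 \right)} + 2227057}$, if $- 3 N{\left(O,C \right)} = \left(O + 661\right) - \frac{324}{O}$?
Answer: $\frac{\sqrt{2478133581065}}{1055} \approx 1492.1$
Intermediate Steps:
$N{\left(O,C \right)} = - \frac{661}{3} + \frac{108}{O} - \frac{O}{3}$ ($N{\left(O,C \right)} = - \frac{\left(O + 661\right) - \frac{324}{O}}{3} = - \frac{\left(661 + O\right) - \frac{324}{O}}{3} = - \frac{661 + O - \frac{324}{O}}{3} = - \frac{661}{3} + \frac{108}{O} - \frac{O}{3}$)
$\sqrt{N{\left(1055,-1349 \right)} + 2227057} = \sqrt{\frac{324 - 1055 \left(661 + 1055\right)}{3 \cdot 1055} + 2227057} = \sqrt{\frac{1}{3} \cdot \frac{1}{1055} \left(324 - 1055 \cdot 1716\right) + 2227057} = \sqrt{\frac{1}{3} \cdot \frac{1}{1055} \left(324 - 1810380\right) + 2227057} = \sqrt{\frac{1}{3} \cdot \frac{1}{1055} \left(-1810056\right) + 2227057} = \sqrt{- \frac{603352}{1055} + 2227057} = \sqrt{\frac{2348941783}{1055}} = \frac{\sqrt{2478133581065}}{1055}$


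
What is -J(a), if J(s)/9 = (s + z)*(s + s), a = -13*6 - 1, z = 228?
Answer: 211878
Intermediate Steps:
a = -79 (a = -78 - 1 = -79)
J(s) = 18*s*(228 + s) (J(s) = 9*((s + 228)*(s + s)) = 9*((228 + s)*(2*s)) = 9*(2*s*(228 + s)) = 18*s*(228 + s))
-J(a) = -18*(-79)*(228 - 79) = -18*(-79)*149 = -1*(-211878) = 211878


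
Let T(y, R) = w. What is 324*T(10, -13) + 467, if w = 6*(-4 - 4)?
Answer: -15085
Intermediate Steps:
w = -48 (w = 6*(-8) = -48)
T(y, R) = -48
324*T(10, -13) + 467 = 324*(-48) + 467 = -15552 + 467 = -15085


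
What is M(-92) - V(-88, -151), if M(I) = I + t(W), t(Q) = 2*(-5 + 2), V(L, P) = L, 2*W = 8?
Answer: -10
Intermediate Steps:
W = 4 (W = (1/2)*8 = 4)
t(Q) = -6 (t(Q) = 2*(-3) = -6)
M(I) = -6 + I (M(I) = I - 6 = -6 + I)
M(-92) - V(-88, -151) = (-6 - 92) - 1*(-88) = -98 + 88 = -10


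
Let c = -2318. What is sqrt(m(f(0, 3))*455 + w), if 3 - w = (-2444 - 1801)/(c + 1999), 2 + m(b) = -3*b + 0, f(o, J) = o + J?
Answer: I*sqrt(510362677)/319 ≈ 70.819*I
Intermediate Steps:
f(o, J) = J + o
m(b) = -2 - 3*b (m(b) = -2 + (-3*b + 0) = -2 - 3*b)
w = -3288/319 (w = 3 - (-2444 - 1801)/(-2318 + 1999) = 3 - (-4245)/(-319) = 3 - (-4245)*(-1)/319 = 3 - 1*4245/319 = 3 - 4245/319 = -3288/319 ≈ -10.307)
sqrt(m(f(0, 3))*455 + w) = sqrt((-2 - 3*(3 + 0))*455 - 3288/319) = sqrt((-2 - 3*3)*455 - 3288/319) = sqrt((-2 - 9)*455 - 3288/319) = sqrt(-11*455 - 3288/319) = sqrt(-5005 - 3288/319) = sqrt(-1599883/319) = I*sqrt(510362677)/319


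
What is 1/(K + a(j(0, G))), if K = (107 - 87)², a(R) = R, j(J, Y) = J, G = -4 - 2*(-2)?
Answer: 1/400 ≈ 0.0025000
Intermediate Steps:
G = 0 (G = -4 + 4 = 0)
K = 400 (K = 20² = 400)
1/(K + a(j(0, G))) = 1/(400 + 0) = 1/400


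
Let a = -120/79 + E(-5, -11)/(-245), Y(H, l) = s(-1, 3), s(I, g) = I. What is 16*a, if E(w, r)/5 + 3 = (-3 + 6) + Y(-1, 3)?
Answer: -92816/3871 ≈ -23.977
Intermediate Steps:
Y(H, l) = -1
E(w, r) = -5 (E(w, r) = -15 + 5*((-3 + 6) - 1) = -15 + 5*(3 - 1) = -15 + 5*2 = -15 + 10 = -5)
a = -5801/3871 (a = -120/79 - 5/(-245) = -120*1/79 - 5*(-1/245) = -120/79 + 1/49 = -5801/3871 ≈ -1.4986)
16*a = 16*(-5801/3871) = -92816/3871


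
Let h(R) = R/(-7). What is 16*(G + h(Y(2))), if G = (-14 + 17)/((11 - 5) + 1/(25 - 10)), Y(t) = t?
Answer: 304/91 ≈ 3.3407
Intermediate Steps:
h(R) = -R/7 (h(R) = R*(-⅐) = -R/7)
G = 45/91 (G = 3/(6 + 1/15) = 3/(91/15) = 3*(15/91) = 45/91 ≈ 0.49451)
16*(G + h(Y(2))) = 16*(45/91 - ⅐*2) = 16*(45/91 - 2/7) = 16*(19/91) = 304/91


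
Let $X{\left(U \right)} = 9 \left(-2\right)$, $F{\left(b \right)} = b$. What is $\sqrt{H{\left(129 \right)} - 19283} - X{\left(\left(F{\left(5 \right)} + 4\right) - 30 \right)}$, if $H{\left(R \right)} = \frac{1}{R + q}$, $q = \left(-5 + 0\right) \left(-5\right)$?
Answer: $18 + \frac{i \sqrt{457315474}}{154} \approx 18.0 + 138.86 i$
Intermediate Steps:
$q = 25$ ($q = \left(-5\right) \left(-5\right) = 25$)
$H{\left(R \right)} = \frac{1}{25 + R}$ ($H{\left(R \right)} = \frac{1}{R + 25} = \frac{1}{25 + R}$)
$X{\left(U \right)} = -18$
$\sqrt{H{\left(129 \right)} - 19283} - X{\left(\left(F{\left(5 \right)} + 4\right) - 30 \right)} = \sqrt{\frac{1}{25 + 129} - 19283} - -18 = \sqrt{\frac{1}{154} - 19283} + 18 = \sqrt{- \frac{2969581}{154}} + 18 = \frac{i \sqrt{457315474}}{154} + 18 = 18 + \frac{i \sqrt{457315474}}{154}$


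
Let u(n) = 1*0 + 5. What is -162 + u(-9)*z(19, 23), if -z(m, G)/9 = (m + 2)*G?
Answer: -21897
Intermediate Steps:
u(n) = 5 (u(n) = 0 + 5 = 5)
z(m, G) = -9*G*(2 + m) (z(m, G) = -9*(m + 2)*G = -9*(2 + m)*G = -9*G*(2 + m))
-162 + u(-9)*z(19, 23) = -162 + 5*(-9*23*(2 + 19)) = -162 + 5*(-9*23*21) = -162 + 5*(-4347) = -162 - 21735 = -21897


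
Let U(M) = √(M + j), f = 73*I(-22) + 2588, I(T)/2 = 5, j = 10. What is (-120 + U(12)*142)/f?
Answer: -20/553 + 71*√22/1659 ≈ 0.16457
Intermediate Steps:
I(T) = 10 (I(T) = 2*5 = 10)
f = 3318 (f = 73*10 + 2588 = 730 + 2588 = 3318)
U(M) = √(10 + M) (U(M) = √(M + 10) = √(10 + M))
(-120 + U(12)*142)/f = (-120 + √(10 + 12)*142)/3318 = (-120 + √22*142)*(1/3318) = (-120 + 142*√22)*(1/3318) = -20/553 + 71*√22/1659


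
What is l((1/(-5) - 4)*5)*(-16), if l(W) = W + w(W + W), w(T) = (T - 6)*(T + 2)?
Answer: -30384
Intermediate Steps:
w(T) = (-6 + T)*(2 + T)
l(W) = -12 - 7*W + 4*W² (l(W) = W + (-12 + (W + W)² - 4*(W + W)) = W + (-12 + (2*W)² - 8*W) = W + (-12 + 4*W² - 8*W) = W + (-12 - 8*W + 4*W²) = -12 - 7*W + 4*W²)
l((1/(-5) - 4)*5)*(-16) = (-12 - 7*(1/(-5) - 4)*5 + 4*((1/(-5) - 4)*5)²)*(-16) = (-12 - 7*(-⅕ - 4)*5 + 4*((-⅕ - 4)*5)²)*(-16) = (-12 - (-147)*5/5 + 4*(-21/5*5)²)*(-16) = (-12 - 7*(-21) + 4*(-21)²)*(-16) = (-12 + 147 + 4*441)*(-16) = (-12 + 147 + 1764)*(-16) = 1899*(-16) = -30384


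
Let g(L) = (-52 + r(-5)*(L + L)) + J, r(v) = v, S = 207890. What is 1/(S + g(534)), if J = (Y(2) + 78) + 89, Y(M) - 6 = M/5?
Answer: 5/1013357 ≈ 4.9341e-6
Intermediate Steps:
Y(M) = 6 + M/5
J = 867/5 (J = ((6 + (⅕)*2) + 78) + 89 = ((6 + ⅖) + 78) + 89 = (32/5 + 78) + 89 = 422/5 + 89 = 867/5 ≈ 173.40)
g(L) = 607/5 - 10*L (g(L) = (-52 - 5*(L + L)) + 867/5 = (-52 - 10*L) + 867/5 = 607/5 - 10*L)
1/(S + g(534)) = 1/(207890 + (607/5 - 10*534)) = 1/(207890 + (607/5 - 5340)) = 1/(207890 - 26093/5) = 1/(1013357/5) = 5/1013357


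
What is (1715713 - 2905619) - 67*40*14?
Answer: -1227426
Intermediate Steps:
(1715713 - 2905619) - 67*40*14 = -1189906 - 2680*14 = -1189906 - 37520 = -1227426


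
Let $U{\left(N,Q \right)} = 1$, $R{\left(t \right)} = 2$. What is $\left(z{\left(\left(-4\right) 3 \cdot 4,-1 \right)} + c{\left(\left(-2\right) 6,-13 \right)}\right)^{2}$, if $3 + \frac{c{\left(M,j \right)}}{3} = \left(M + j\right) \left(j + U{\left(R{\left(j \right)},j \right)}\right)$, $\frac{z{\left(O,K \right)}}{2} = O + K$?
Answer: $628849$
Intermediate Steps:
$z{\left(O,K \right)} = 2 K + 2 O$ ($z{\left(O,K \right)} = 2 \left(O + K\right) = 2 \left(K + O\right) = 2 K + 2 O$)
$c{\left(M,j \right)} = -9 + 3 \left(1 + j\right) \left(M + j\right)$ ($c{\left(M,j \right)} = -9 + 3 \left(M + j\right) \left(j + 1\right) = -9 + 3 \left(M + j\right) \left(1 + j\right) = -9 + 3 \left(1 + j\right) \left(M + j\right)$)
$\left(z{\left(\left(-4\right) 3 \cdot 4,-1 \right)} + c{\left(\left(-2\right) 6,-13 \right)}\right)^{2} = \left(\left(2 \left(-1\right) + 2 \left(-4\right) 3 \cdot 4\right) + \left(-9 + 3 \left(\left(-2\right) 6\right) + 3 \left(-13\right) + 3 \left(-13\right)^{2} + 3 \left(\left(-2\right) 6\right) \left(-13\right)\right)\right)^{2} = \left(\left(-2 + 2 \left(\left(-12\right) 4\right)\right) + \left(-9 + 3 \left(-12\right) - 39 + 3 \cdot 169 + 3 \left(-12\right) \left(-13\right)\right)\right)^{2} = \left(\left(-2 + 2 \left(-48\right)\right) - -891\right)^{2} = \left(\left(-2 - 96\right) + 891\right)^{2} = \left(-98 + 891\right)^{2} = 793^{2} = 628849$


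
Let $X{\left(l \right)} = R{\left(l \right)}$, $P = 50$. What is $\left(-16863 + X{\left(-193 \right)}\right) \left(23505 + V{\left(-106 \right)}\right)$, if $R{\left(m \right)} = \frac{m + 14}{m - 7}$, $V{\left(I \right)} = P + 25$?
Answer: $- \frac{3976084359}{10} \approx -3.9761 \cdot 10^{8}$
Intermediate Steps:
$V{\left(I \right)} = 75$ ($V{\left(I \right)} = 50 + 25 = 75$)
$R{\left(m \right)} = \frac{14 + m}{-7 + m}$
$X{\left(l \right)} = \frac{14 + l}{-7 + l}$
$\left(-16863 + X{\left(-193 \right)}\right) \left(23505 + V{\left(-106 \right)}\right) = \left(-16863 + \frac{14 - 193}{-7 - 193}\right) \left(23505 + 75\right) = \left(-16863 + \frac{1}{-200} \left(-179\right)\right) 23580 = \left(-16863 - - \frac{179}{200}\right) 23580 = \left(-16863 + \frac{179}{200}\right) 23580 = \left(- \frac{3372421}{200}\right) 23580 = - \frac{3976084359}{10}$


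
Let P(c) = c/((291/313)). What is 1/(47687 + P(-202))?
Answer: 291/13813691 ≈ 2.1066e-5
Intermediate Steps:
P(c) = 313*c/291 (P(c) = c/((291*(1/313))) = c/(291/313) = c*(313/291) = 313*c/291)
1/(47687 + P(-202)) = 1/(47687 + (313/291)*(-202)) = 1/(47687 - 63226/291) = 1/(13813691/291) = 291/13813691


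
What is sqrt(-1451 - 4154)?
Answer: I*sqrt(5605) ≈ 74.867*I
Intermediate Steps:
sqrt(-1451 - 4154) = sqrt(-5605) = I*sqrt(5605)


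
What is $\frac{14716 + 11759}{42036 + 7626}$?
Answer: $\frac{8825}{16554} \approx 0.5331$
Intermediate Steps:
$\frac{14716 + 11759}{42036 + 7626} = \frac{26475}{49662} = 26475 \cdot \frac{1}{49662} = \frac{8825}{16554}$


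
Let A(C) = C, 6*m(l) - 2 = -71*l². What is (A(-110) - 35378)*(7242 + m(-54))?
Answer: 2902599008/3 ≈ 9.6753e+8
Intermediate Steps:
m(l) = ⅓ - 71*l²/6 (m(l) = ⅓ + (-71*l²)/6 = ⅓ - 71*l²/6)
(A(-110) - 35378)*(7242 + m(-54)) = (-110 - 35378)*(7242 + (⅓ - 71/6*(-54)²)) = -35488*(7242 + (⅓ - 71/6*2916)) = -35488*(7242 + (⅓ - 34506)) = -35488*(7242 - 103517/3) = -35488*(-81791/3) = 2902599008/3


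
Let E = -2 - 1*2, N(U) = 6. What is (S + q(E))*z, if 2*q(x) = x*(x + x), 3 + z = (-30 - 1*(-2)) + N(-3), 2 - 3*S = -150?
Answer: -5000/3 ≈ -1666.7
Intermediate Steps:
S = 152/3 (S = 2/3 - 1/3*(-150) = 2/3 + 50 = 152/3 ≈ 50.667)
z = -25 (z = -3 + ((-30 - 1*(-2)) + 6) = -3 + ((-30 + 2) + 6) = -3 + (-28 + 6) = -3 - 22 = -25)
E = -4 (E = -2 - 2 = -4)
q(x) = x**2 (q(x) = (x*(x + x))/2 = (x*(2*x))/2 = (2*x**2)/2 = x**2)
(S + q(E))*z = (152/3 + (-4)**2)*(-25) = (152/3 + 16)*(-25) = (200/3)*(-25) = -5000/3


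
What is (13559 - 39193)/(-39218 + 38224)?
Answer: 1831/71 ≈ 25.789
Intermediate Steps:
(13559 - 39193)/(-39218 + 38224) = -25634/(-994) = -25634*(-1/994) = 1831/71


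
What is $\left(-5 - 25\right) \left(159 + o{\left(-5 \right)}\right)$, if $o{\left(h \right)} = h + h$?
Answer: $-4470$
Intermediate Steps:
$o{\left(h \right)} = 2 h$
$\left(-5 - 25\right) \left(159 + o{\left(-5 \right)}\right) = \left(-5 - 25\right) \left(159 + 2 \left(-5\right)\right) = \left(-5 + \left(-38 + 13\right)\right) \left(159 - 10\right) = \left(-5 - 25\right) 149 = \left(-30\right) 149 = -4470$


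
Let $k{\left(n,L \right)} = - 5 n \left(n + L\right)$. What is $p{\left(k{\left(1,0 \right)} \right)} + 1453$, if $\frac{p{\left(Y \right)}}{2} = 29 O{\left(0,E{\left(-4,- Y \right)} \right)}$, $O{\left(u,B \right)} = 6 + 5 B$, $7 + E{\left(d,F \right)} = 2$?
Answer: $351$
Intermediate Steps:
$k{\left(n,L \right)} = - 5 n \left(L + n\right)$
$E{\left(d,F \right)} = -5$ ($E{\left(d,F \right)} = -7 + 2 = -5$)
$p{\left(Y \right)} = -1102$ ($p{\left(Y \right)} = 2 \cdot 29 \left(6 + 5 \left(-5\right)\right) = 2 \cdot 29 \left(6 - 25\right) = 2 \cdot 29 \left(-19\right) = 2 \left(-551\right) = -1102$)
$p{\left(k{\left(1,0 \right)} \right)} + 1453 = -1102 + 1453 = 351$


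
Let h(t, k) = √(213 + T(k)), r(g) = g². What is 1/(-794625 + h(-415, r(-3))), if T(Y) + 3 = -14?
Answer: -1/794611 ≈ -1.2585e-6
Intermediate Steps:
T(Y) = -17 (T(Y) = -3 - 14 = -17)
h(t, k) = 14 (h(t, k) = √(213 - 17) = √196 = 14)
1/(-794625 + h(-415, r(-3))) = 1/(-794625 + 14) = 1/(-794611) = -1/794611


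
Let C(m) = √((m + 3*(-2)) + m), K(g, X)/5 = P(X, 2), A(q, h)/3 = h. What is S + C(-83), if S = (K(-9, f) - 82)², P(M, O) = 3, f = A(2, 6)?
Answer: 4489 + 2*I*√43 ≈ 4489.0 + 13.115*I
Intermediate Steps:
A(q, h) = 3*h
f = 18 (f = 3*6 = 18)
K(g, X) = 15 (K(g, X) = 5*3 = 15)
C(m) = √(-6 + 2*m) (C(m) = √((m - 6) + m) = √((-6 + m) + m) = √(-6 + 2*m))
S = 4489 (S = (15 - 82)² = (-67)² = 4489)
S + C(-83) = 4489 + √(-6 + 2*(-83)) = 4489 + √(-6 - 166) = 4489 + √(-172) = 4489 + 2*I*√43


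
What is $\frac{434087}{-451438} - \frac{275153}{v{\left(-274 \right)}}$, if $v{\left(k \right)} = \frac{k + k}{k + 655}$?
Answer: $\frac{23662747122829}{123694012} \approx 1.913 \cdot 10^{5}$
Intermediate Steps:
$v{\left(k \right)} = \frac{2 k}{655 + k}$
$\frac{434087}{-451438} - \frac{275153}{v{\left(-274 \right)}} = \frac{434087}{-451438} - \frac{275153}{2 \left(-274\right) \frac{1}{655 - 274}} = 434087 \left(- \frac{1}{451438}\right) - \frac{275153}{2 \left(-274\right) \frac{1}{381}} = - \frac{434087}{451438} - \frac{275153}{2 \left(-274\right) \frac{1}{381}} = - \frac{434087}{451438} - \frac{275153}{- \frac{548}{381}} = - \frac{434087}{451438} - - \frac{104833293}{548} = - \frac{434087}{451438} + \frac{104833293}{548} = \frac{23662747122829}{123694012}$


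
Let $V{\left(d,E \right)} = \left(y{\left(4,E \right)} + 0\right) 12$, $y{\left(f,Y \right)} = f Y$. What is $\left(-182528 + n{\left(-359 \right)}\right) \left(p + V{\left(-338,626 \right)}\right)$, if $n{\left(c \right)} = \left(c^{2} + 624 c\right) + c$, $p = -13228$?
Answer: $-4676330040$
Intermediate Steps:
$n{\left(c \right)} = c^{2} + 625 c$
$y{\left(f,Y \right)} = Y f$
$V{\left(d,E \right)} = 48 E$ ($V{\left(d,E \right)} = \left(E 4 + 0\right) 12 = \left(4 E + 0\right) 12 = 4 E 12 = 48 E$)
$\left(-182528 + n{\left(-359 \right)}\right) \left(p + V{\left(-338,626 \right)}\right) = \left(-182528 - 359 \left(625 - 359\right)\right) \left(-13228 + 48 \cdot 626\right) = \left(-182528 - 95494\right) \left(-13228 + 30048\right) = \left(-182528 - 95494\right) 16820 = \left(-278022\right) 16820 = -4676330040$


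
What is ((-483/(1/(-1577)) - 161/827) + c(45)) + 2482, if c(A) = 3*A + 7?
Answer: 632088344/827 ≈ 7.6432e+5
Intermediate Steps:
c(A) = 7 + 3*A
((-483/(1/(-1577)) - 161/827) + c(45)) + 2482 = ((-483/(1/(-1577)) - 161/827) + (7 + 3*45)) + 2482 = ((-483/(-1/1577) - 161*1/827) + (7 + 135)) + 2482 = ((-483*(-1577) - 161/827) + 142) + 2482 = ((761691 - 161/827) + 142) + 2482 = (629918296/827 + 142) + 2482 = 630035730/827 + 2482 = 632088344/827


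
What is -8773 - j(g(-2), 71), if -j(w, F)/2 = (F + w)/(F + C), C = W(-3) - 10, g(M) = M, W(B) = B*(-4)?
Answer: -640291/73 ≈ -8771.1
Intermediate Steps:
W(B) = -4*B
C = 2 (C = -4*(-3) - 10 = 12 - 10 = 2)
j(w, F) = -2*(F + w)/(2 + F) (j(w, F) = -2*(F + w)/(F + 2) = -2*(F + w)/(2 + F))
-8773 - j(g(-2), 71) = -8773 - 2*(-1*71 - 1*(-2))/(2 + 71) = -8773 - 2*(-71 + 2)/73 = -8773 - 2*(-69)/73 = -8773 - 1*(-138/73) = -8773 + 138/73 = -640291/73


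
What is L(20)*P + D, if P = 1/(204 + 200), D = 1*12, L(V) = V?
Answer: 1217/101 ≈ 12.049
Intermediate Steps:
D = 12
P = 1/404 ≈ 0.0024752
L(20)*P + D = 20*(1/404) + 12 = 5/101 + 12 = 1217/101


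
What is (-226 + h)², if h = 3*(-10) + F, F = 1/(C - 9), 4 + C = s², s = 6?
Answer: 34656769/529 ≈ 65514.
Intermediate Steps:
C = 32 (C = -4 + 6² = -4 + 36 = 32)
F = 1/23 (F = 1/(32 - 9) = 1/23 ≈ 0.043478)
h = -689/23 (h = 3*(-10) + 1/23 = -30 + 1/23 = -689/23 ≈ -29.957)
(-226 + h)² = (-226 - 689/23)² = (-5887/23)² = 34656769/529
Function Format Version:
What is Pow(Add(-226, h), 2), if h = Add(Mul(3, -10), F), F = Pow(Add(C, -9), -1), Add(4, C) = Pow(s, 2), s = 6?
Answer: Rational(34656769, 529) ≈ 65514.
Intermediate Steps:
C = 32 (C = Add(-4, Pow(6, 2)) = Add(-4, 36) = 32)
F = Rational(1, 23) (F = Pow(Add(32, -9), -1) = Pow(23, -1) = Rational(1, 23) ≈ 0.043478)
h = Rational(-689, 23) (h = Add(Mul(3, -10), Rational(1, 23)) = Add(-30, Rational(1, 23)) = Rational(-689, 23) ≈ -29.957)
Pow(Add(-226, h), 2) = Pow(Add(-226, Rational(-689, 23)), 2) = Pow(Rational(-5887, 23), 2) = Rational(34656769, 529)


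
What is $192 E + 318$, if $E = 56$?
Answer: $11070$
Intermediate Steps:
$192 E + 318 = 192 \cdot 56 + 318 = 10752 + 318 = 11070$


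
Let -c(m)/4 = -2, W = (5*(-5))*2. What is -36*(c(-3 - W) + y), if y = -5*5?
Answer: 612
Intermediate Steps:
W = -50 (W = -25*2 = -50)
c(m) = 8 (c(m) = -4*(-2) = 8)
y = -25
-36*(c(-3 - W) + y) = -36*(8 - 25) = -36*(-17) = 612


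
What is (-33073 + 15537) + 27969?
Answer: 10433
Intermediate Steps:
(-33073 + 15537) + 27969 = -17536 + 27969 = 10433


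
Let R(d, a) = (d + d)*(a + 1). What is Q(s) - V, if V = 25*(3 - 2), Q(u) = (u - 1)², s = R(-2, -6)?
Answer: 336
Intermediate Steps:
R(d, a) = 2*d*(1 + a) (R(d, a) = (2*d)*(1 + a) = 2*d*(1 + a))
s = 20 (s = 2*(-2)*(1 - 6) = 2*(-2)*(-5) = 20)
Q(u) = (-1 + u)²
V = 25 (V = 25*1 = 25)
Q(s) - V = (-1 + 20)² - 1*25 = 19² - 25 = 361 - 25 = 336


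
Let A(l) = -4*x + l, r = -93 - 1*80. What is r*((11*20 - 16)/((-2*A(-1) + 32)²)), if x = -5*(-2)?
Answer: -2941/1083 ≈ -2.7156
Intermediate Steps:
r = -173 (r = -93 - 80 = -173)
x = 10
A(l) = -40 + l (A(l) = -4*10 + l = -40 + l)
r*((11*20 - 16)/((-2*A(-1) + 32)²)) = -173*(11*20 - 16)/((-2*(-40 - 1) + 32)²) = -173*(220 - 16)/((-2*(-41) + 32)²) = -35292/((82 + 32)²) = -35292/(114²) = -35292/12996 = -173*17/1083 = -2941/1083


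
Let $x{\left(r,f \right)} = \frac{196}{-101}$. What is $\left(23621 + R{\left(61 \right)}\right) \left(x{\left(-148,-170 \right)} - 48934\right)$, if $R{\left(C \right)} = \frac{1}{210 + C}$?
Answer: $- \frac{31638577748760}{27371} \approx -1.1559 \cdot 10^{9}$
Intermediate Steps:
$x{\left(r,f \right)} = - \frac{196}{101}$ ($x{\left(r,f \right)} = 196 \left(- \frac{1}{101}\right) = - \frac{196}{101}$)
$\left(23621 + R{\left(61 \right)}\right) \left(x{\left(-148,-170 \right)} - 48934\right) = \left(23621 + \frac{1}{210 + 61}\right) \left(- \frac{196}{101} - 48934\right) = \left(23621 + \frac{1}{271}\right) \left(- \frac{4942530}{101}\right) = \frac{6401292}{271} \left(- \frac{4942530}{101}\right) = - \frac{31638577748760}{27371}$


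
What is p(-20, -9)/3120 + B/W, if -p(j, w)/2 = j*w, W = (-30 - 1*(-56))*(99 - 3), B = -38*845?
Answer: -16199/1248 ≈ -12.980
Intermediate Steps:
B = -32110
W = 2496 (W = (-30 + 56)*96 = 26*96 = 2496)
p(j, w) = -2*j*w
p(-20, -9)/3120 + B/W = -2*(-20)*(-9)/3120 - 32110/2496 = -360*1/3120 - 32110*1/2496 = -3/26 - 1235/96 = -16199/1248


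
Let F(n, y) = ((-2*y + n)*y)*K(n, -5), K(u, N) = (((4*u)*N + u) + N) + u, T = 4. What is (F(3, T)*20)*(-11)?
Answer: -259600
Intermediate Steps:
K(u, N) = N + 2*u + 4*N*u (K(u, N) = ((4*N*u + u) + N) + u = ((u + 4*N*u) + N) + u = (N + u + 4*N*u) + u = N + 2*u + 4*N*u)
F(n, y) = y*(-5 - 18*n)*(n - 2*y) (F(n, y) = ((-2*y + n)*y)*(-5 + 2*n + 4*(-5)*n) = ((n - 2*y)*y)*(-5 + 2*n - 20*n) = (y*(n - 2*y))*(-5 - 18*n) = y*(-5 - 18*n)*(n - 2*y))
(F(3, T)*20)*(-11) = (-1*4*(5 + 18*3)*(3 - 2*4)*20)*(-11) = (-1*4*(5 + 54)*(3 - 8)*20)*(-11) = (-1*4*59*(-5)*20)*(-11) = (1180*20)*(-11) = 23600*(-11) = -259600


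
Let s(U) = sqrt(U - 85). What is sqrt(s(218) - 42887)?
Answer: sqrt(-42887 + sqrt(133)) ≈ 207.06*I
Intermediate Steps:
s(U) = sqrt(-85 + U)
sqrt(s(218) - 42887) = sqrt(sqrt(-85 + 218) - 42887) = sqrt(sqrt(133) - 42887) = sqrt(-42887 + sqrt(133))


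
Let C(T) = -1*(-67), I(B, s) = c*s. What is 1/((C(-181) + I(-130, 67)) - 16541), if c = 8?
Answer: -1/15938 ≈ -6.2743e-5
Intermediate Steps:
I(B, s) = 8*s
C(T) = 67
1/((C(-181) + I(-130, 67)) - 16541) = 1/((67 + 8*67) - 16541) = 1/((67 + 536) - 16541) = 1/(603 - 16541) = 1/(-15938) = -1/15938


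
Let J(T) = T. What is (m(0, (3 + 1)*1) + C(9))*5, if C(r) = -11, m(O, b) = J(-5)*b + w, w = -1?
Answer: -160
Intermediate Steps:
m(O, b) = -1 - 5*b (m(O, b) = -5*b - 1 = -1 - 5*b)
(m(0, (3 + 1)*1) + C(9))*5 = ((-1 - 5*(3 + 1)) - 11)*5 = ((-1 - 20) - 11)*5 = (-21 - 11)*5 = -32*5 = -160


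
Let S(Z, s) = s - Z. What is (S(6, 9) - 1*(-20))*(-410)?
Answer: -9430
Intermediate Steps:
(S(6, 9) - 1*(-20))*(-410) = ((9 - 1*6) - 1*(-20))*(-410) = ((9 - 6) + 20)*(-410) = (3 + 20)*(-410) = 23*(-410) = -9430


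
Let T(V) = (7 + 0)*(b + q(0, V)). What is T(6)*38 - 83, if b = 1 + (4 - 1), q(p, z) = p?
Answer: 981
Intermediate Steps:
b = 4 (b = 1 + 3 = 4)
T(V) = 28 (T(V) = (7 + 0)*(4 + 0) = 7*4 = 28)
T(6)*38 - 83 = 28*38 - 83 = 1064 - 83 = 981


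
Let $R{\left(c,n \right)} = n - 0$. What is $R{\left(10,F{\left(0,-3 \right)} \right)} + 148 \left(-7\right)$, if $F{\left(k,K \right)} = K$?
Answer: $-1039$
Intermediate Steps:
$R{\left(c,n \right)} = n$ ($R{\left(c,n \right)} = n + 0 = n$)
$R{\left(10,F{\left(0,-3 \right)} \right)} + 148 \left(-7\right) = -3 + 148 \left(-7\right) = -3 - 1036 = -1039$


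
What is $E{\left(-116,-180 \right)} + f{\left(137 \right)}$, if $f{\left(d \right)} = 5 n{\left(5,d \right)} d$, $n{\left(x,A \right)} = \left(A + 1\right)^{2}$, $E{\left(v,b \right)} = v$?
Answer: $13045024$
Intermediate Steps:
$n{\left(x,A \right)} = \left(1 + A\right)^{2}$
$f{\left(d \right)} = 5 d \left(1 + d\right)^{2}$ ($f{\left(d \right)} = 5 \left(1 + d\right)^{2} d = 5 d \left(1 + d\right)^{2}$)
$E{\left(-116,-180 \right)} + f{\left(137 \right)} = -116 + 5 \cdot 137 \left(1 + 137\right)^{2} = -116 + 5 \cdot 137 \cdot 138^{2} = -116 + 5 \cdot 137 \cdot 19044 = -116 + 13045140 = 13045024$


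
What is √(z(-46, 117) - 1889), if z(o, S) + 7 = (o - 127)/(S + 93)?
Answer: 13*I*√494970/210 ≈ 43.553*I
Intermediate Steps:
z(o, S) = -7 + (-127 + o)/(93 + S) (z(o, S) = -7 + (o - 127)/(S + 93) = -7 + (-127 + o)/(93 + S))
√(z(-46, 117) - 1889) = √((-778 - 46 - 7*117)/(93 + 117) - 1889) = √((-778 - 46 - 819)/210 - 1889) = √((1/210)*(-1643) - 1889) = √(-1643/210 - 1889) = √(-398333/210) = 13*I*√494970/210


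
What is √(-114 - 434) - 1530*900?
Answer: -1377000 + 2*I*√137 ≈ -1.377e+6 + 23.409*I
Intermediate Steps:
√(-114 - 434) - 1530*900 = √(-548) - 1377000 = 2*I*√137 - 1377000 = -1377000 + 2*I*√137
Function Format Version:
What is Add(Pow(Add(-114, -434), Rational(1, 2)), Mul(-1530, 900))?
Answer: Add(-1377000, Mul(2, I, Pow(137, Rational(1, 2)))) ≈ Add(-1.3770e+6, Mul(23.409, I))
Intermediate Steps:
Add(Pow(Add(-114, -434), Rational(1, 2)), Mul(-1530, 900)) = Add(Pow(-548, Rational(1, 2)), -1377000) = Add(Mul(2, I, Pow(137, Rational(1, 2))), -1377000) = Add(-1377000, Mul(2, I, Pow(137, Rational(1, 2))))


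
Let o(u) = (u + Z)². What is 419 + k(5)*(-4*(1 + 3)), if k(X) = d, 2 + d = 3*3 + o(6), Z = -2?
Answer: 51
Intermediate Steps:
o(u) = (-2 + u)² (o(u) = (u - 2)² = (-2 + u)²)
d = 23 (d = -2 + (3*3 + (-2 + 6)²) = -2 + (9 + 4²) = -2 + (9 + 16) = -2 + 25 = 23)
k(X) = 23
419 + k(5)*(-4*(1 + 3)) = 419 + 23*(-4*(1 + 3)) = 419 + 23*(-4*4) = 419 + 23*(-16) = 419 - 368 = 51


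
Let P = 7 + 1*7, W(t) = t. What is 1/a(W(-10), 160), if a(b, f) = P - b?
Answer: 1/24 ≈ 0.041667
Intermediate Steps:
P = 14 (P = 7 + 7 = 14)
a(b, f) = 14 - b
1/a(W(-10), 160) = 1/(14 - 1*(-10)) = 1/(14 + 10) = 1/24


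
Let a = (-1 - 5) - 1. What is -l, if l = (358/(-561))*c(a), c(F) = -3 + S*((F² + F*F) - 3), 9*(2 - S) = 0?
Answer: 358/3 ≈ 119.33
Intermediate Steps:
S = 2 (S = 2 - ⅑*0 = 2 + 0 = 2)
a = -7 (a = -6 - 1 = -7)
c(F) = -9 + 4*F² (c(F) = -3 + 2*((F² + F*F) - 3) = -3 + 2*((F² + F²) - 3) = -3 + 2*(2*F² - 3) = -3 + 2*(-3 + 2*F²) = -3 + (-6 + 4*F²) = -9 + 4*F²)
l = -358/3 (l = (358/(-561))*(-9 + 4*(-7)²) = (358*(-1/561))*(-9 + 4*49) = -358*(-9 + 196)/561 = -358/561*187 = -358/3 ≈ -119.33)
-l = -1*(-358/3) = 358/3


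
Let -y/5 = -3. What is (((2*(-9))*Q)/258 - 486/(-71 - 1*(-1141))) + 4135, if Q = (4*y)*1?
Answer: 95018926/23005 ≈ 4130.4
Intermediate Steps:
y = 15 (y = -5*(-3) = 15)
Q = 60 (Q = (4*15)*1 = 60*1 = 60)
(((2*(-9))*Q)/258 - 486/(-71 - 1*(-1141))) + 4135 = (((2*(-9))*60)/258 - 486/(-71 - 1*(-1141))) + 4135 = (-18*60*(1/258) - 486/(-71 + 1141)) + 4135 = (-1080*1/258 - 486/1070) + 4135 = (-180/43 - 486*1/1070) + 4135 = (-180/43 - 243/535) + 4135 = -106749/23005 + 4135 = 95018926/23005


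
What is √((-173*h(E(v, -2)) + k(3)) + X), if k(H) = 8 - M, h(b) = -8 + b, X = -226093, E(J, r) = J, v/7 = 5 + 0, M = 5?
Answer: I*√230761 ≈ 480.38*I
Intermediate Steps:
v = 35 (v = 7*(5 + 0) = 7*5 = 35)
k(H) = 3 (k(H) = 8 - 1*5 = 8 - 5 = 3)
√((-173*h(E(v, -2)) + k(3)) + X) = √((-173*(-8 + 35) + 3) - 226093) = √((-173*27 + 3) - 226093) = √((-4671 + 3) - 226093) = √(-4668 - 226093) = √(-230761) = I*√230761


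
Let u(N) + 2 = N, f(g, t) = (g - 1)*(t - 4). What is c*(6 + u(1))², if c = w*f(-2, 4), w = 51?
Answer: 0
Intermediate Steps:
f(g, t) = (-1 + g)*(-4 + t)
u(N) = -2 + N
c = 0 (c = 51*(4 - 1*4 - 4*(-2) - 2*4) = 51*(4 - 4 + 8 - 8) = 51*0 = 0)
c*(6 + u(1))² = 0*(6 + (-2 + 1))² = 0*(6 - 1)² = 0*5² = 0*25 = 0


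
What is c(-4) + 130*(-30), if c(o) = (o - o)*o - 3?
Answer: -3903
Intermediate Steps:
c(o) = -3 (c(o) = 0*o - 3 = 0 - 3 = -3)
c(-4) + 130*(-30) = -3 + 130*(-30) = -3 - 3900 = -3903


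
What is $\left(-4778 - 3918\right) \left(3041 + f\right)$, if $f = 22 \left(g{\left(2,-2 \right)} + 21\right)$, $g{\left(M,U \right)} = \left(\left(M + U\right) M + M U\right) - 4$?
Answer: $-28931592$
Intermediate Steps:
$g{\left(M,U \right)} = -4 + M U + M \left(M + U\right)$ ($g{\left(M,U \right)} = \left(M \left(M + U\right) + M U\right) - 4 = \left(M U + M \left(M + U\right)\right) - 4 = -4 + M U + M \left(M + U\right)$)
$f = 286$ ($f = 22 \left(\left(-4 + 2^{2} + 2 \cdot 2 \left(-2\right)\right) + 21\right) = 22 \left(\left(-4 + 4 - 8\right) + 21\right) = 22 \left(-8 + 21\right) = 22 \cdot 13 = 286$)
$\left(-4778 - 3918\right) \left(3041 + f\right) = \left(-4778 - 3918\right) \left(3041 + 286\right) = \left(-8696\right) 3327 = -28931592$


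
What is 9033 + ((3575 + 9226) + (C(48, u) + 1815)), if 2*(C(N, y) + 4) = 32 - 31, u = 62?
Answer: 47291/2 ≈ 23646.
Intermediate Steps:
C(N, y) = -7/2 (C(N, y) = -4 + (32 - 31)/2 = -4 + (½)*1 = -4 + ½ = -7/2)
9033 + ((3575 + 9226) + (C(48, u) + 1815)) = 9033 + ((3575 + 9226) + (-7/2 + 1815)) = 9033 + (12801 + 3623/2) = 9033 + 29225/2 = 47291/2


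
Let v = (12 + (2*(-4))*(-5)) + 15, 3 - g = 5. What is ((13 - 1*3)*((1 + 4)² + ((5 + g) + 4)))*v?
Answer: 21440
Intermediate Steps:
g = -2 (g = 3 - 1*5 = 3 - 5 = -2)
v = 67 (v = (12 - 8*(-5)) + 15 = (12 + 40) + 15 = 52 + 15 = 67)
((13 - 1*3)*((1 + 4)² + ((5 + g) + 4)))*v = ((13 - 1*3)*((1 + 4)² + ((5 - 2) + 4)))*67 = ((13 - 3)*(5² + (3 + 4)))*67 = (10*(25 + 7))*67 = (10*32)*67 = 320*67 = 21440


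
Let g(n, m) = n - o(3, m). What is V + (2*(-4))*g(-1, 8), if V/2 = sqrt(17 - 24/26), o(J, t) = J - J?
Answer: 8 + 2*sqrt(2717)/13 ≈ 16.019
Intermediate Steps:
o(J, t) = 0
V = 2*sqrt(2717)/13 (V = 2*sqrt(17 - 24/26) = 2*sqrt(17 - 24*1/26) = 2*sqrt(17 - 12/13) = 2*sqrt(209/13) = 2*(sqrt(2717)/13) = 2*sqrt(2717)/13 ≈ 8.0192)
g(n, m) = n (g(n, m) = n - 1*0 = n + 0 = n)
V + (2*(-4))*g(-1, 8) = 2*sqrt(2717)/13 + (2*(-4))*(-1) = 2*sqrt(2717)/13 - 8*(-1) = 2*sqrt(2717)/13 + 8 = 8 + 2*sqrt(2717)/13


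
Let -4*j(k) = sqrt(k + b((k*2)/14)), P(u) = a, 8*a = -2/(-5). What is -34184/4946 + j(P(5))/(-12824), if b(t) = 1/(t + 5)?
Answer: -17092/2473 + 3*sqrt(1363445)/359584960 ≈ -6.9114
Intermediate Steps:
a = 1/20 (a = (-2/(-5))/8 = (-2*(-1/5))/8 = (1/8)*(2/5) = 1/20 ≈ 0.050000)
P(u) = 1/20
b(t) = 1/(5 + t)
j(k) = -sqrt(k + 1/(5 + k/7))/4 (j(k) = -sqrt(k + 1/(5 + (k*2)/14))/4 = -sqrt(k + 1/(5 + (2*k)*(1/14)))/4 = -sqrt(k + 1/(5 + k/7))/4)
-34184/4946 + j(P(5))/(-12824) = -34184/4946 - sqrt(7 + (35 + 1/20)/20)/sqrt(35 + 1/20)/4/(-12824) = -34184*1/4946 - 2*sqrt(3505)*sqrt(7 + (1/20)*(701/20))/701/4*(-1/12824) = -17092/2473 - 2*sqrt(3505)*sqrt(7 + 701/400)/701/4*(-1/12824) = -17092/2473 - 3*sqrt(1363445)/7010/4*(-1/12824) = -17092/2473 - 3*sqrt(1363445)/28040*(-1/12824) = -17092/2473 + 3*sqrt(1363445)/359584960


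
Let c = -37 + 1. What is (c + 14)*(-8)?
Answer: 176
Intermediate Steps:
c = -36
(c + 14)*(-8) = (-36 + 14)*(-8) = -22*(-8) = 176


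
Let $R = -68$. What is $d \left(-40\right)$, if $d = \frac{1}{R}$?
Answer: $\frac{10}{17} \approx 0.58823$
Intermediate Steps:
$d = - \frac{1}{68}$ ($d = \frac{1}{-68} = - \frac{1}{68} \approx -0.014706$)
$d \left(-40\right) = \left(- \frac{1}{68}\right) \left(-40\right) = \frac{10}{17}$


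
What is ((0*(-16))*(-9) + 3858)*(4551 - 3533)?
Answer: 3927444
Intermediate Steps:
((0*(-16))*(-9) + 3858)*(4551 - 3533) = (0*(-9) + 3858)*1018 = (0 + 3858)*1018 = 3858*1018 = 3927444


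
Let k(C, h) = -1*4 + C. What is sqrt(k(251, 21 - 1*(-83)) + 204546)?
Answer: sqrt(204793) ≈ 452.54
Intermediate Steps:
k(C, h) = -4 + C
sqrt(k(251, 21 - 1*(-83)) + 204546) = sqrt((-4 + 251) + 204546) = sqrt(247 + 204546) = sqrt(204793)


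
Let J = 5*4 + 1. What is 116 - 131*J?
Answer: -2635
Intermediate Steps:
J = 21 (J = 20 + 1 = 21)
116 - 131*J = 116 - 131*21 = 116 - 2751 = -2635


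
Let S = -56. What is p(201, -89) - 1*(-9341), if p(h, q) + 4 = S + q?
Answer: 9192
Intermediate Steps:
p(h, q) = -60 + q (p(h, q) = -4 + (-56 + q) = -60 + q)
p(201, -89) - 1*(-9341) = (-60 - 89) - 1*(-9341) = -149 + 9341 = 9192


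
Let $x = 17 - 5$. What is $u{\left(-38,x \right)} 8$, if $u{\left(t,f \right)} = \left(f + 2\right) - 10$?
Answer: $32$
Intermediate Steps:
$x = 12$
$u{\left(t,f \right)} = -8 + f$ ($u{\left(t,f \right)} = \left(2 + f\right) - 10 = -8 + f$)
$u{\left(-38,x \right)} 8 = \left(-8 + 12\right) 8 = 4 \cdot 8 = 32$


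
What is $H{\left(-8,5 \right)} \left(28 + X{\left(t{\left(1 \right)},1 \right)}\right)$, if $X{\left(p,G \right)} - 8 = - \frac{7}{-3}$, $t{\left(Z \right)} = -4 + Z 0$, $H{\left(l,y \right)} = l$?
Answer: $- \frac{920}{3} \approx -306.67$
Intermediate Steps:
$t{\left(Z \right)} = -4$ ($t{\left(Z \right)} = -4 + 0 = -4$)
$X{\left(p,G \right)} = \frac{31}{3}$ ($X{\left(p,G \right)} = 8 - \frac{7}{-3} = 8 - - \frac{7}{3} = 8 + \frac{7}{3} = \frac{31}{3}$)
$H{\left(-8,5 \right)} \left(28 + X{\left(t{\left(1 \right)},1 \right)}\right) = - 8 \left(28 + \frac{31}{3}\right) = \left(-8\right) \frac{115}{3} = - \frac{920}{3}$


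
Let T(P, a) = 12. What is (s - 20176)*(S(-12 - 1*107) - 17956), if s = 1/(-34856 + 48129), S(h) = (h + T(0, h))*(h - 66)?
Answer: -492476930433/13273 ≈ -3.7104e+7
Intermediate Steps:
S(h) = (-66 + h)*(12 + h) (S(h) = (h + 12)*(h - 66) = (12 + h)*(-66 + h) = (-66 + h)*(12 + h))
s = 1/13273 ≈ 7.5341e-5
(s - 20176)*(S(-12 - 1*107) - 17956) = (1/13273 - 20176)*((-792 + (-12 - 1*107)**2 - 54*(-12 - 1*107)) - 17956) = -267796047*((-792 + (-12 - 107)**2 - 54*(-12 - 107)) - 17956)/13273 = -267796047*((-792 + (-119)**2 - 54*(-119)) - 17956)/13273 = -267796047*((-792 + 14161 + 6426) - 17956)/13273 = -267796047*(19795 - 17956)/13273 = -267796047/13273*1839 = -492476930433/13273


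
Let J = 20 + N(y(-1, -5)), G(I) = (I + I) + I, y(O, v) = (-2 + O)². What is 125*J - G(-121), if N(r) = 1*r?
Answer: 3988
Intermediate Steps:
G(I) = 3*I (G(I) = 2*I + I = 3*I)
N(r) = r
J = 29 (J = 20 + (-2 - 1)² = 20 + (-3)² = 20 + 9 = 29)
125*J - G(-121) = 125*29 - 3*(-121) = 3625 - 1*(-363) = 3625 + 363 = 3988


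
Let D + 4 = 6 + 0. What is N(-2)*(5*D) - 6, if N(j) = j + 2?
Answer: -6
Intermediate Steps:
N(j) = 2 + j
D = 2 (D = -4 + (6 + 0) = -4 + 6 = 2)
N(-2)*(5*D) - 6 = (2 - 2)*(5*2) - 6 = 0*10 - 6 = 0 - 6 = -6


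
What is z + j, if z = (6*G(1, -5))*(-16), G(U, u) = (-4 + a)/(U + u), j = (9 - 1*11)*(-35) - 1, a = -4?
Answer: -123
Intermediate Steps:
j = 69 (j = (9 - 11)*(-35) - 1 = -2*(-35) - 1 = 70 - 1 = 69)
G(U, u) = -8/(U + u) (G(U, u) = (-4 - 4)/(U + u) = -8/(U + u))
z = -192 (z = (6*(-8/(1 - 5)))*(-16) = (6*(-8/(-4)))*(-16) = (6*(-8*(-¼)))*(-16) = (6*2)*(-16) = 12*(-16) = -192)
z + j = -192 + 69 = -123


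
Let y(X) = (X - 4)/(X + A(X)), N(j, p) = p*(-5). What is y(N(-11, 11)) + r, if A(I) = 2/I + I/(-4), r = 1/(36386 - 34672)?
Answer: 22256803/15568262 ≈ 1.4296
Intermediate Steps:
r = 1/1714 ≈ 0.00058343
N(j, p) = -5*p
A(I) = 2/I - I/4 (A(I) = 2/I + I*(-¼) = 2/I - I/4)
y(X) = (-4 + X)/(2/X + 3*X/4) (y(X) = (X - 4)/(X + (2/X - X/4)) = (-4 + X)/(2/X + 3*X/4))
y(N(-11, 11)) + r = 4*(-5*11)*(-4 - 5*11)/(8 + 3*(-5*11)²) + 1/1714 = 4*(-55)*(-4 - 55)/(8 + 3*(-55)²) + 1/1714 = 4*(-55)*(-59)/(8 + 3*3025) + 1/1714 = 4*(-55)*(-59)/(8 + 9075) + 1/1714 = 4*(-55)*(-59)/9083 + 1/1714 = 4*(-55)*(1/9083)*(-59) + 1/1714 = 12980/9083 + 1/1714 = 22256803/15568262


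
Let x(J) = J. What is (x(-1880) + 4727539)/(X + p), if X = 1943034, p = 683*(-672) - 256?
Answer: 4725659/1483802 ≈ 3.1848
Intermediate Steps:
p = -459232 (p = -458976 - 256 = -459232)
(x(-1880) + 4727539)/(X + p) = (-1880 + 4727539)/(1943034 - 459232) = 4725659/1483802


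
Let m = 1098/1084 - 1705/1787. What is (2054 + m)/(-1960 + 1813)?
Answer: -663155623/47459146 ≈ -13.973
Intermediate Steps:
m = 56953/968554 (m = 1098*(1/1084) - 1705*1/1787 = 549/542 - 1705/1787 = 56953/968554 ≈ 0.058802)
(2054 + m)/(-1960 + 1813) = (2054 + 56953/968554)/(-1960 + 1813) = (1989466869/968554)/(-147) = (1989466869/968554)*(-1/147) = -663155623/47459146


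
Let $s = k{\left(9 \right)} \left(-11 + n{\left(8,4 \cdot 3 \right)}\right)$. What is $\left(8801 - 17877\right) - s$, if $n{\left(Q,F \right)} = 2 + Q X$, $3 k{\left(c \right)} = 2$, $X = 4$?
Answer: $- \frac{27274}{3} \approx -9091.3$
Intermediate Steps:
$k{\left(c \right)} = \frac{2}{3}$ ($k{\left(c \right)} = \frac{1}{3} \cdot 2 = \frac{2}{3}$)
$n{\left(Q,F \right)} = 2 + 4 Q$ ($n{\left(Q,F \right)} = 2 + Q 4 = 2 + 4 Q$)
$s = \frac{46}{3}$ ($s = \frac{2 \left(-11 + \left(2 + 4 \cdot 8\right)\right)}{3} = \frac{2 \left(-11 + \left(2 + 32\right)\right)}{3} = \frac{2 \left(-11 + 34\right)}{3} = \frac{2}{3} \cdot 23 = \frac{46}{3} \approx 15.333$)
$\left(8801 - 17877\right) - s = \left(8801 - 17877\right) - \frac{46}{3} = -9076 - \frac{46}{3} = - \frac{27274}{3}$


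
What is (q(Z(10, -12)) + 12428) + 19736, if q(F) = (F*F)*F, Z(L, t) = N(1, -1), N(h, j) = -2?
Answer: 32156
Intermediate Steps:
Z(L, t) = -2
q(F) = F**3 (q(F) = F**2*F = F**3)
(q(Z(10, -12)) + 12428) + 19736 = ((-2)**3 + 12428) + 19736 = (-8 + 12428) + 19736 = 12420 + 19736 = 32156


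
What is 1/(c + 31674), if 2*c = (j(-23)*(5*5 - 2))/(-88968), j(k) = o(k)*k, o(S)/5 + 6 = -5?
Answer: 16176/512355979 ≈ 3.1572e-5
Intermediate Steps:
o(S) = -55 (o(S) = -30 + 5*(-5) = -30 - 25 = -55)
j(k) = -55*k
c = -2645/16176 (c = (((-55*(-23))*(5*5 - 2))/(-88968))/2 = ((1265*(25 - 2))*(-1/88968))/2 = ((1265*23)*(-1/88968))/2 = (29095*(-1/88968))/2 = (½)*(-2645/8088) = -2645/16176 ≈ -0.16351)
1/(c + 31674) = 1/(-2645/16176 + 31674) = 1/(512355979/16176) = 16176/512355979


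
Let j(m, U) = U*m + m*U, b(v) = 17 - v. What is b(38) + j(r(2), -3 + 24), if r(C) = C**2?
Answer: 147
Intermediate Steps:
j(m, U) = 2*U*m (j(m, U) = U*m + U*m = 2*U*m)
b(38) + j(r(2), -3 + 24) = (17 - 1*38) + 2*(-3 + 24)*2**2 = (17 - 38) + 2*21*4 = -21 + 168 = 147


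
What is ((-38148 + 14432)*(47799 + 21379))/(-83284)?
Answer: 410156362/20821 ≈ 19699.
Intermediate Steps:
((-38148 + 14432)*(47799 + 21379))/(-83284) = -23716*69178*(-1/83284) = -1640625448*(-1/83284) = 410156362/20821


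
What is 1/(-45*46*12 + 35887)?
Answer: 1/11047 ≈ 9.0522e-5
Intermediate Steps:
1/(-45*46*12 + 35887) = 1/(-2070*12 + 35887) = 1/(-24840 + 35887) = 1/11047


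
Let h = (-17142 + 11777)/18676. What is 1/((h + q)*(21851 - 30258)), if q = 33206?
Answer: -92/25682759279 ≈ -3.5822e-9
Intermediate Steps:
h = -185/644 (h = -5365*1/18676 = -185/644 ≈ -0.28727)
1/((h + q)*(21851 - 30258)) = 1/((-185/644 + 33206)*(21851 - 30258)) = 1/((21384479/644)*(-8407)) = 1/(-25682759279/92) = -92/25682759279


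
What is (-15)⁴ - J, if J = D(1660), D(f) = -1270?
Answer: 51895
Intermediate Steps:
J = -1270
(-15)⁴ - J = (-15)⁴ - 1*(-1270) = 50625 + 1270 = 51895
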